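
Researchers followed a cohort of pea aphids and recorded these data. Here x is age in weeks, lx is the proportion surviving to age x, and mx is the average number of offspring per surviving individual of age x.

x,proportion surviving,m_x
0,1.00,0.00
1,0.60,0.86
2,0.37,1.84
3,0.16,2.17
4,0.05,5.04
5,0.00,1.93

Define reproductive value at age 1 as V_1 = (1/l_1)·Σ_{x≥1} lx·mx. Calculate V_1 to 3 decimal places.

lx·mx for x ≥ 1: 0.516, 0.6808, 0.3472, 0.252, 0 → sum = 1.796
V_1 = 1.796 / l_1 = 1.796 / 0.6 = 2.993333… → 2.993

2.993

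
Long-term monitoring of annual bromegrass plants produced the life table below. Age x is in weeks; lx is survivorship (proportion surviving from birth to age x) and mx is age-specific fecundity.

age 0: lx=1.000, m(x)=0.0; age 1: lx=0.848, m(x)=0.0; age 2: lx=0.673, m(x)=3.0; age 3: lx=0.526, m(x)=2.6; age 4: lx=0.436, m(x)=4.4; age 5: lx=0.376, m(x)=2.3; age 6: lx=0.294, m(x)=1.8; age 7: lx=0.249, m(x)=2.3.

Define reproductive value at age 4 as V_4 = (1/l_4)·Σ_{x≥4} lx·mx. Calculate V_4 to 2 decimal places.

8.91

lx·mx for x ≥ 4: 1.9184, 0.8648, 0.5292, 0.5727 → sum = 3.8851
V_4 = 3.8851 / l_4 = 3.8851 / 0.436 = 8.91078… → 8.91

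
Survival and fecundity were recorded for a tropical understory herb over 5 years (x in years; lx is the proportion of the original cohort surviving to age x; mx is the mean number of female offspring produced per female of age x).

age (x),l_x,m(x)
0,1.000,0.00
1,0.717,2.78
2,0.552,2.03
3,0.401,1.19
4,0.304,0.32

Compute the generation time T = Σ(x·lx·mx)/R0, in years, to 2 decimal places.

1.64

lx·mx: 0, 1.99326, 1.12056, 0.47719, 0.09728 → R0 = 3.68829
x·lx·mx: 0, 1.99326, 2.24112, 1.43157, 0.38912 → Σ = 6.05507
T = 6.05507 / 3.68829 = 1.641701… → 1.64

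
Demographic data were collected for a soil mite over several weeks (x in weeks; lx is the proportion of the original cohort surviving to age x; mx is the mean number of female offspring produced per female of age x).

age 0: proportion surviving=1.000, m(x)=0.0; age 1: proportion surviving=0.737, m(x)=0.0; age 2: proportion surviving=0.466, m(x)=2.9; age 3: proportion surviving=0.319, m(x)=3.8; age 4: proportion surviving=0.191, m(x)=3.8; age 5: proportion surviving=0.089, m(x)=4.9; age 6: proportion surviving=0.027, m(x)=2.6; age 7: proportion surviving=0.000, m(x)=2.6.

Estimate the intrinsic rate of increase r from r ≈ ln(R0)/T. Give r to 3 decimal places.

R0 = Σ lx·mx = 0 + 0 + 1.3514 + 1.2122 + 0.7258 + 0.4361 + 0.0702 + 0 = 3.7957
Σ x·lx·mx = 11.8443; T = 11.8443/3.7957 = 3.12045…
r ≈ ln(R0)/T = ln(3.7957)/3.12045… = 0.42746… → 0.427

0.427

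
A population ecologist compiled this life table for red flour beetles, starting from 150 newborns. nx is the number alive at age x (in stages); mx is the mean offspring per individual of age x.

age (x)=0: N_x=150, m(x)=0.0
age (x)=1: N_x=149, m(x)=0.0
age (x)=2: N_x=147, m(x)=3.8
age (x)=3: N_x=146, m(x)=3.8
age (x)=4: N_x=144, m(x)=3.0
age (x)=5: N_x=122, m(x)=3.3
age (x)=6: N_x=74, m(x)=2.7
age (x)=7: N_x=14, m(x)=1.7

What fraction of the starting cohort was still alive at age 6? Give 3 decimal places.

l_6 = n_6/n_0 = 74/150 = 0.493333… → 0.493

0.493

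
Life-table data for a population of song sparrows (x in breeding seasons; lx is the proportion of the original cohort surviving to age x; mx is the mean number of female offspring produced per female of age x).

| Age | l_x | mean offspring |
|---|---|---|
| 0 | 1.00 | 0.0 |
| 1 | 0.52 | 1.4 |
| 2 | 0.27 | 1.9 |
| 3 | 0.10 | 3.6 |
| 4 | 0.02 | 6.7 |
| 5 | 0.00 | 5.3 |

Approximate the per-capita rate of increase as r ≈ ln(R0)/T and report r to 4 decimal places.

R0 = Σ lx·mx = 0 + 0.728 + 0.513 + 0.36 + 0.134 + 0 = 1.735
Σ x·lx·mx = 3.37; T = 3.37/1.735 = 1.94236…
r ≈ ln(R0)/T = ln(1.735)/1.94236… = 0.283679… → 0.2837

0.2837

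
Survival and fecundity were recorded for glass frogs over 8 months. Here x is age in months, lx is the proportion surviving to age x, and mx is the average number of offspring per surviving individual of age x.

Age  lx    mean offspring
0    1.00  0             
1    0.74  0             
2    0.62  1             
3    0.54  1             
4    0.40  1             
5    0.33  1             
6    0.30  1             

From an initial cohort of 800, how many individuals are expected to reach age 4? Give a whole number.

Expected survivors = N0 · l_4 = 800 × 0.40 = 320 → 320

320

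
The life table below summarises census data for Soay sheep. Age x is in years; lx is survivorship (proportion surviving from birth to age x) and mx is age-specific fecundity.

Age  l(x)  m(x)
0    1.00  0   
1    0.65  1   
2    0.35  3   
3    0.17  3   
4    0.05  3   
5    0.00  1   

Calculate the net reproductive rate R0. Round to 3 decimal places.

2.360

lx·mx by age: 0, 0.65, 1.05, 0.51, 0.15, 0
R0 = Σ lx·mx = 2.36 → 2.360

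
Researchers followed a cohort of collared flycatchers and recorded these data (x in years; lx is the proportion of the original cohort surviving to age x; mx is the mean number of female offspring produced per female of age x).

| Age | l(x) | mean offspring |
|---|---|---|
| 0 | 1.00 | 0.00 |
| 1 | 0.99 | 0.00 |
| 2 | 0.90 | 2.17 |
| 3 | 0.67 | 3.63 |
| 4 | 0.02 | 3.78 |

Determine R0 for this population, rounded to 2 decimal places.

lx·mx by age: 0, 0, 1.953, 2.4321, 0.0756
R0 = Σ lx·mx = 4.4607 → 4.46

4.46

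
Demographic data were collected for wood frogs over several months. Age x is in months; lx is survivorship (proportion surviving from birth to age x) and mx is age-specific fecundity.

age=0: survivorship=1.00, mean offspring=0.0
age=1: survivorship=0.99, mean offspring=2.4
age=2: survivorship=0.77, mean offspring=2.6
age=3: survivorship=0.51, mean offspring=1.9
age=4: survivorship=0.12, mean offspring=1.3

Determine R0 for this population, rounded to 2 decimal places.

5.50

lx·mx by age: 0, 2.376, 2.002, 0.969, 0.156
R0 = Σ lx·mx = 5.503 → 5.50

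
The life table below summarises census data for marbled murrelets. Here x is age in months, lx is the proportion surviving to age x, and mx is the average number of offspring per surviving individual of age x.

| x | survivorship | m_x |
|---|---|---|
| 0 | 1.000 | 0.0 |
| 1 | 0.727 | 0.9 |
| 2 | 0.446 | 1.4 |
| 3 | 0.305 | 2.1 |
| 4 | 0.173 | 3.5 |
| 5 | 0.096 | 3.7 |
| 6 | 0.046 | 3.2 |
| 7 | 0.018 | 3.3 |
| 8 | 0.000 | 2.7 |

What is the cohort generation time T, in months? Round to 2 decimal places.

3.02

lx·mx: 0, 0.6543, 0.6244, 0.6405, 0.6055, 0.3552, 0.1472, 0.0594, 0 → R0 = 3.0865
x·lx·mx: 0, 0.6543, 1.2488, 1.9215, 2.422, 1.776, 0.8832, 0.4158, 0 → Σ = 9.3216
T = 9.3216 / 3.0865 = 3.02012… → 3.02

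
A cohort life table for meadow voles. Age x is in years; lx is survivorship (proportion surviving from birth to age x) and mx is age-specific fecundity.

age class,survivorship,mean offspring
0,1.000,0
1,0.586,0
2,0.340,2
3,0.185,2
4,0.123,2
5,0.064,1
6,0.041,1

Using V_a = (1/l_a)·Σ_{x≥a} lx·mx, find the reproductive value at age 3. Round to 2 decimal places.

lx·mx for x ≥ 3: 0.37, 0.246, 0.064, 0.041 → sum = 0.721
V_3 = 0.721 / l_3 = 0.721 / 0.185 = 3.897297… → 3.90

3.90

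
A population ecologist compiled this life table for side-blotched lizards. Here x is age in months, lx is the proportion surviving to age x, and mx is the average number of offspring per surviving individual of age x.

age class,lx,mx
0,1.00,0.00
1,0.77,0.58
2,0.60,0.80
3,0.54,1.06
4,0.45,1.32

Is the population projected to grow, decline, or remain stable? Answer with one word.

R0 = Σ lx·mx = 0 + 0.4466 + 0.48 + 0.5724 + 0.594 = 2.093
R0 > 1, so the population is growing.

growing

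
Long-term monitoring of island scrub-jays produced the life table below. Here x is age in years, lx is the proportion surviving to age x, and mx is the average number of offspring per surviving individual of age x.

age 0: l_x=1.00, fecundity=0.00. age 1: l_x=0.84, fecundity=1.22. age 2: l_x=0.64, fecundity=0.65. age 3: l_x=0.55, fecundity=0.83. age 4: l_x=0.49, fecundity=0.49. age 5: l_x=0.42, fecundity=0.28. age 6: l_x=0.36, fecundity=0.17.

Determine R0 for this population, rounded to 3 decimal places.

lx·mx by age: 0, 1.0248, 0.416, 0.4565, 0.2401, 0.1176, 0.0612
R0 = Σ lx·mx = 2.3162 → 2.316

2.316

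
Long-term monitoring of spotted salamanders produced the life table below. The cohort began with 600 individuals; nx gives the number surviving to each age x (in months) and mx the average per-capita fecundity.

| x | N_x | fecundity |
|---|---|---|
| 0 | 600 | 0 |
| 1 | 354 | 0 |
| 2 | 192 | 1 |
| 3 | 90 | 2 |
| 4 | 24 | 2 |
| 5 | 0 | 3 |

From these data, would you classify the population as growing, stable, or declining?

declining

lx = nx/n0 = nx/600: 1, 0.59, 0.32, 0.15, 0.04, 0
R0 = Σ lx·mx = 0 + 0 + 0.32 + 0.3 + 0.08 + 0 = 0.7
R0 < 1, so the population is declining.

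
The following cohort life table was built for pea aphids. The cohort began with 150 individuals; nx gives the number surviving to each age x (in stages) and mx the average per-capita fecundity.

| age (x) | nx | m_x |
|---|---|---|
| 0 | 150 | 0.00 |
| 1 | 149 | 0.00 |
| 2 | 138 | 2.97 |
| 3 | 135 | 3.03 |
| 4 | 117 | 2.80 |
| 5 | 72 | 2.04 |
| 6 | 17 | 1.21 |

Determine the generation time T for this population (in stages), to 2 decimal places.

3.21

lx = nx/n0 = nx/150: 1, 0.99333…, 0.92, 0.9, 0.78, 0.48, 0.11333…
lx·mx: 0, 0, 2.7324, 2.727, 2.184, 0.9792, 0.137133… → R0 = 8.759733…
x·lx·mx: 0, 0, 5.4648, 8.181, 8.736, 4.896, 0.8228… → Σ = 28.1006…
T = 28.1006… / 8.759733… = 3.207929… → 3.21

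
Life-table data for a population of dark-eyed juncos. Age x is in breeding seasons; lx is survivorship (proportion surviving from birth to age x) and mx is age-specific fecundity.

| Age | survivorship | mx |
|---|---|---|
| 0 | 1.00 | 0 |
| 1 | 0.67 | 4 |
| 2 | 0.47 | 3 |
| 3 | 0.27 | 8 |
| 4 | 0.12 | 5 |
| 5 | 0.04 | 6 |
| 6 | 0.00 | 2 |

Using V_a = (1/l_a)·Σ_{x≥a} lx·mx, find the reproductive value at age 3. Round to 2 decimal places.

11.11

lx·mx for x ≥ 3: 2.16, 0.6, 0.24, 0 → sum = 3
V_3 = 3 / l_3 = 3 / 0.27 = 11.111111… → 11.11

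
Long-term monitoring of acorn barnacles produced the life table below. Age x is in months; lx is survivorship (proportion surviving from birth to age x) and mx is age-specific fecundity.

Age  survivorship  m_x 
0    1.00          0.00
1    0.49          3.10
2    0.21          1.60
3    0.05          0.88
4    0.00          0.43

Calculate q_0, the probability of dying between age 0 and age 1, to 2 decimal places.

q_0 = (l_0 − l_1) / l_0 = (1 − 0.49) / 1
     = 0.51 / 1 = 0.51 → 0.51

0.51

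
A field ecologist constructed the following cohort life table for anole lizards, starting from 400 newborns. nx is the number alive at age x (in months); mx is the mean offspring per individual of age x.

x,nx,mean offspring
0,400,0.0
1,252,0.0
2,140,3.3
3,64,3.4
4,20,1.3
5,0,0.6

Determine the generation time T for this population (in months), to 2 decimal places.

lx = nx/n0 = nx/400: 1, 0.63, 0.35, 0.16, 0.05, 0
lx·mx: 0, 0, 1.155, 0.544, 0.065, 0 → R0 = 1.764
x·lx·mx: 0, 0, 2.31, 1.632, 0.26, 0 → Σ = 4.202
T = 4.202 / 1.764 = 2.382086… → 2.38

2.38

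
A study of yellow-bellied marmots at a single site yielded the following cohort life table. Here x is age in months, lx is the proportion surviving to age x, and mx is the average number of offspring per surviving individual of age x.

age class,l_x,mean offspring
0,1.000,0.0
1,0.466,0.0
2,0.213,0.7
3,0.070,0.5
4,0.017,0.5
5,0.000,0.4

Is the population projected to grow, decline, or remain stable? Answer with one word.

R0 = Σ lx·mx = 0 + 0 + 0.1491 + 0.035 + 0.0085 + 0 = 0.1926
R0 < 1, so the population is declining.

declining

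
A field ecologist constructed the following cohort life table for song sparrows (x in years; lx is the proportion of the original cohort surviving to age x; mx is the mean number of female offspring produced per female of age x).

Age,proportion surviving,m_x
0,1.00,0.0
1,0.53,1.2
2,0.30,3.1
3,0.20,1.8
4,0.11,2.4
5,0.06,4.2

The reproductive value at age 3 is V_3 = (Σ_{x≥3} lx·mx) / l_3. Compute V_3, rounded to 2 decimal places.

lx·mx for x ≥ 3: 0.36, 0.264, 0.252 → sum = 0.876
V_3 = 0.876 / l_3 = 0.876 / 0.2 = 4.38 → 4.38

4.38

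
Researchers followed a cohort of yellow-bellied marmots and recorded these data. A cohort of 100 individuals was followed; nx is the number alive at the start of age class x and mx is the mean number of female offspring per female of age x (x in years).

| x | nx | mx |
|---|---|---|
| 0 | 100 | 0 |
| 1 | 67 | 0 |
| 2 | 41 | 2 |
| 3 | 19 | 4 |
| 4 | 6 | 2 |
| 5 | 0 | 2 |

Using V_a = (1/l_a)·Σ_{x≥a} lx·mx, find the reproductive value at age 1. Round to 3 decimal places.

2.537

lx = nx/n0 = nx/100: 1, 0.67, 0.41, 0.19, 0.06, 0
lx·mx for x ≥ 1: 0, 0.82, 0.76, 0.12, 0 → sum = 1.7
V_1 = 1.7 / l_1 = 1.7 / 0.67 = 2.537313… → 2.537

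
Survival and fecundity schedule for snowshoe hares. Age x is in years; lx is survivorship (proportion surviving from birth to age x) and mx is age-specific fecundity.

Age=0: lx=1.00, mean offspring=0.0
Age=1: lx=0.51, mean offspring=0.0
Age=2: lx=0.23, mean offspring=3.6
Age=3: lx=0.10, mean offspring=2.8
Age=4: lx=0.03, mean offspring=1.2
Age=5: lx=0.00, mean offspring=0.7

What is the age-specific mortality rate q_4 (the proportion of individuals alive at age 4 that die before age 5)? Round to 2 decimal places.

1.00

q_4 = (l_4 − l_5) / l_4 = (0.03 − 0) / 0.03
     = 0.03 / 0.03 = 1 → 1.00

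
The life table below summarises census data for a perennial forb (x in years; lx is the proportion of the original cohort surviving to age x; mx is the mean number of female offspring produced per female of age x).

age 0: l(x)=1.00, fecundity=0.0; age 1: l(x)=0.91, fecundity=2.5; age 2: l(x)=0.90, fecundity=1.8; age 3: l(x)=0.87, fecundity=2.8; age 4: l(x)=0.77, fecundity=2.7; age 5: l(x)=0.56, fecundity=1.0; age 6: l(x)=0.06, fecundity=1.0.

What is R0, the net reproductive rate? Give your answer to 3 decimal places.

lx·mx by age: 0, 2.275, 1.62, 2.436, 2.079, 0.56, 0.06
R0 = Σ lx·mx = 9.03 → 9.030

9.030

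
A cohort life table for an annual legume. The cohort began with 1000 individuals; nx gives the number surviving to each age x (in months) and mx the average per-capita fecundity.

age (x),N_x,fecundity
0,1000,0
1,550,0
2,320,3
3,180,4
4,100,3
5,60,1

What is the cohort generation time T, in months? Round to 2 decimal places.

2.74

lx = nx/n0 = nx/1000: 1, 0.55, 0.32, 0.18, 0.1, 0.06
lx·mx: 0, 0, 0.96, 0.72, 0.3, 0.06 → R0 = 2.04
x·lx·mx: 0, 0, 1.92, 2.16, 1.2, 0.3 → Σ = 5.58
T = 5.58 / 2.04 = 2.735294… → 2.74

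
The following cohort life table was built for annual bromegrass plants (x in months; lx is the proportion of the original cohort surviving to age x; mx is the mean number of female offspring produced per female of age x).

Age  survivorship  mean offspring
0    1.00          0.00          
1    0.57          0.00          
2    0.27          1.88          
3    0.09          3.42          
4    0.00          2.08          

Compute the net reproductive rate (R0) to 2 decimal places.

lx·mx by age: 0, 0, 0.5076, 0.3078, 0
R0 = Σ lx·mx = 0.8154 → 0.82

0.82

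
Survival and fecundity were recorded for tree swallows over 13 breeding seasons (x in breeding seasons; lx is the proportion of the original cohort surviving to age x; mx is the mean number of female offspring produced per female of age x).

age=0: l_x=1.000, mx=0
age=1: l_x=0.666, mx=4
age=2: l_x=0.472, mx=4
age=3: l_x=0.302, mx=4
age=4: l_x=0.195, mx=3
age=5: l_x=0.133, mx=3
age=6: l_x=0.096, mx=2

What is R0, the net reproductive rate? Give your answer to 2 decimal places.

6.94

lx·mx by age: 0, 2.664, 1.888, 1.208, 0.585, 0.399, 0.192
R0 = Σ lx·mx = 6.936 → 6.94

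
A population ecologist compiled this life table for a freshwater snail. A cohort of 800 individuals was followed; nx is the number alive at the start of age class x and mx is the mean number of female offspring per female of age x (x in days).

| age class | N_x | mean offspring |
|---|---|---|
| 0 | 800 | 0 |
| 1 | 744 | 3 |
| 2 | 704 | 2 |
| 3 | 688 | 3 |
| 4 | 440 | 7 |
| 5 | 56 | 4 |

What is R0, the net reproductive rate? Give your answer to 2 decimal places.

lx = nx/n0 = nx/800: 1, 0.93, 0.88, 0.86, 0.55, 0.07
lx·mx by age: 0, 2.79, 1.76, 2.58, 3.85, 0.28
R0 = Σ lx·mx = 11.26 → 11.26

11.26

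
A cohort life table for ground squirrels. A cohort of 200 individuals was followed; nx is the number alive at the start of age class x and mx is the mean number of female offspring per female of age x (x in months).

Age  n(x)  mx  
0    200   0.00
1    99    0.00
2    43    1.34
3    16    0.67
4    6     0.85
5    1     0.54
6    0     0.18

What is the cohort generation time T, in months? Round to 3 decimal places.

2.305

lx = nx/n0 = nx/200: 1, 0.495, 0.215, 0.08, 0.03, 0.005, 0
lx·mx: 0, 0, 0.2881, 0.0536, 0.0255, 0.0027, 0 → R0 = 0.3699
x·lx·mx: 0, 0, 0.5762, 0.1608, 0.102, 0.0135, 0 → Σ = 0.8525
T = 0.8525 / 0.3699 = 2.304677… → 2.305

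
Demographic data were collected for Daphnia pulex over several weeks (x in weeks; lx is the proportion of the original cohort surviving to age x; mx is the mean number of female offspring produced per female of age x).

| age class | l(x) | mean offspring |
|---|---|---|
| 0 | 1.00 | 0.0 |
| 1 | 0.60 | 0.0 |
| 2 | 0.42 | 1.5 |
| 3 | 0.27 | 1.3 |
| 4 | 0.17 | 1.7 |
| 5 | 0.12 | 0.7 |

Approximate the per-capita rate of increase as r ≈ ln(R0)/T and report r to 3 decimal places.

0.106

R0 = Σ lx·mx = 0 + 0 + 0.63 + 0.351 + 0.289 + 0.084 = 1.354
Σ x·lx·mx = 3.889; T = 3.889/1.354 = 2.87223…
r ≈ ln(R0)/T = ln(1.354)/2.87223… = 0.10551… → 0.106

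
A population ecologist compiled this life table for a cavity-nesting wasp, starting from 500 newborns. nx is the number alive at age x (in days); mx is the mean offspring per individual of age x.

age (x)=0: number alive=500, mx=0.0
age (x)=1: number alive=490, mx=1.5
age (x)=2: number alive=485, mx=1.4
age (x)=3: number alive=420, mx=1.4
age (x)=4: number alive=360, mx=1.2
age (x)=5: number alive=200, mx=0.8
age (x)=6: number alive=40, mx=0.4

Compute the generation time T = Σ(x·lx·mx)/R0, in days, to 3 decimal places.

2.483

lx = nx/n0 = nx/500: 1, 0.98, 0.97, 0.84, 0.72, 0.4, 0.08
lx·mx: 0, 1.47, 1.358, 1.176, 0.864, 0.32, 0.032 → R0 = 5.22
x·lx·mx: 0, 1.47, 2.716, 3.528, 3.456, 1.6, 0.192 → Σ = 12.962
T = 12.962 / 5.22 = 2.483142… → 2.483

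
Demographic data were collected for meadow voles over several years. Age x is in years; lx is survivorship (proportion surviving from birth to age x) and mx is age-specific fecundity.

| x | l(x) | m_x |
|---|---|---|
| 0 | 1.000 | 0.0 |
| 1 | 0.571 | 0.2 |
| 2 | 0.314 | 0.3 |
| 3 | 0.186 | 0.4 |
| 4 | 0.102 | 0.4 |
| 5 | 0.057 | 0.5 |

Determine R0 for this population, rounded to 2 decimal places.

0.35

lx·mx by age: 0, 0.1142, 0.0942, 0.0744, 0.0408, 0.0285
R0 = Σ lx·mx = 0.3521 → 0.35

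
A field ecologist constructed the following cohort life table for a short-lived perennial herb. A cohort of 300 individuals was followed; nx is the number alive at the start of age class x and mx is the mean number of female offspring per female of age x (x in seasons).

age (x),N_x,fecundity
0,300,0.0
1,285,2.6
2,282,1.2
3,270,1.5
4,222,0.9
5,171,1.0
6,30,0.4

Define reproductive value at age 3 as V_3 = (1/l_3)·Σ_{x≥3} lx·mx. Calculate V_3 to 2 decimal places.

2.92

lx = nx/n0 = nx/300: 1, 0.95, 0.94, 0.9, 0.74, 0.57, 0.1
lx·mx for x ≥ 3: 1.35, 0.666, 0.57, 0.04 → sum = 2.626
V_3 = 2.626 / l_3 = 2.626 / 0.9 = 2.917778… → 2.92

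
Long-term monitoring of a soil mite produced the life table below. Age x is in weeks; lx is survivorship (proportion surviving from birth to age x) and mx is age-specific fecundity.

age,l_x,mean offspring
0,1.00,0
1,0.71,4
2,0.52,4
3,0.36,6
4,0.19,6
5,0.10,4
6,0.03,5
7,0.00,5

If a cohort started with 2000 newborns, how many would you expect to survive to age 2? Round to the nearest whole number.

Expected survivors = N0 · l_2 = 2000 × 0.52 = 1040 → 1040

1040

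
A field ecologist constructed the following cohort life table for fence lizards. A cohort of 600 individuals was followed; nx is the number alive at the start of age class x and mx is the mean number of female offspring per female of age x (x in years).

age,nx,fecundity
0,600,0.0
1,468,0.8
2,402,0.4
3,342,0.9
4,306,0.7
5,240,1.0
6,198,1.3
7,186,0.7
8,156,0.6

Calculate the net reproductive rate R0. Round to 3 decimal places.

2.964

lx = nx/n0 = nx/600: 1, 0.78, 0.67, 0.57, 0.51, 0.4, 0.33, 0.31, 0.26
lx·mx by age: 0, 0.624, 0.268, 0.513, 0.357, 0.4, 0.429, 0.217, 0.156
R0 = Σ lx·mx = 2.964 → 2.964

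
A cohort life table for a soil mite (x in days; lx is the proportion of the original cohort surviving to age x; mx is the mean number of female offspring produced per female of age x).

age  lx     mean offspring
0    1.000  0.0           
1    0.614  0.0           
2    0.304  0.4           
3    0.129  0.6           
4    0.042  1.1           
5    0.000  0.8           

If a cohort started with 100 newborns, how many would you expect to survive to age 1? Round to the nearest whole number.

61

Expected survivors = N0 · l_1 = 100 × 0.614 = 61.4 → 61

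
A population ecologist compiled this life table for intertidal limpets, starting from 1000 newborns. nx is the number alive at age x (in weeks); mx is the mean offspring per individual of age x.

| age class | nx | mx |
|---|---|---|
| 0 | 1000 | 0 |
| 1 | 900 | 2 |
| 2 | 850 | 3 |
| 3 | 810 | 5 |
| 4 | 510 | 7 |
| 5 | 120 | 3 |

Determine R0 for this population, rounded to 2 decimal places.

12.33

lx = nx/n0 = nx/1000: 1, 0.9, 0.85, 0.81, 0.51, 0.12
lx·mx by age: 0, 1.8, 2.55, 4.05, 3.57, 0.36
R0 = Σ lx·mx = 12.33 → 12.33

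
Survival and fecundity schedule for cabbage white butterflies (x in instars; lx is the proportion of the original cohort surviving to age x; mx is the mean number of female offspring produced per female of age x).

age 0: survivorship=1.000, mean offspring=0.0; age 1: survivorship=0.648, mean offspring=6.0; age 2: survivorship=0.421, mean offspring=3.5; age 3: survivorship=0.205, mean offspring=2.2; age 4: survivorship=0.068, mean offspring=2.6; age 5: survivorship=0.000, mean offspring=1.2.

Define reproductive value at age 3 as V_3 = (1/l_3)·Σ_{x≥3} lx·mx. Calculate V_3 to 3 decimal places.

3.062

lx·mx for x ≥ 3: 0.451, 0.1768, 0 → sum = 0.6278
V_3 = 0.6278 / l_3 = 0.6278 / 0.205 = 3.062439… → 3.062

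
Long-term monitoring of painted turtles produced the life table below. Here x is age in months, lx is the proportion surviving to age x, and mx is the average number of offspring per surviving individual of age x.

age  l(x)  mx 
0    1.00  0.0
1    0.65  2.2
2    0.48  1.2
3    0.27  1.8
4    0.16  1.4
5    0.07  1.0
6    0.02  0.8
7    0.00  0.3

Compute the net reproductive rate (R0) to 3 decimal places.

2.802

lx·mx by age: 0, 1.43, 0.576, 0.486, 0.224, 0.07, 0.016, 0
R0 = Σ lx·mx = 2.802 → 2.802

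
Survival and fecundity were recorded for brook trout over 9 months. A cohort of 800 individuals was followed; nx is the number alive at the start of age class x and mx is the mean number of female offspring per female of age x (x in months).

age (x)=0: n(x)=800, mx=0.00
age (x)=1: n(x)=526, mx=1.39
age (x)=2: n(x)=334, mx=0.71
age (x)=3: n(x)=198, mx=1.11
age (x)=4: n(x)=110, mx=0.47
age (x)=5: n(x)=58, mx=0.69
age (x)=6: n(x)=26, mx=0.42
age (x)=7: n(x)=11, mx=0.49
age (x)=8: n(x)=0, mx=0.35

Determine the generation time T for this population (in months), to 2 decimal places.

1.83

lx = nx/n0 = nx/800: 1, 0.6575, 0.4175, 0.2475, 0.1375, 0.0725, 0.0325, 0.01375, 0
lx·mx: 0, 0.913925, 0.296425, 0.274725, 0.064625, 0.050025, 0.01365, 0.006738…, 0 → R0 = 1.620113…
x·lx·mx: 0, 0.913925, 0.59285, 0.824175, 0.2585, 0.250125, 0.0819, 0.047163…, 0 → Σ = 2.968638…
T = 2.968638… / 1.620113… = 1.832365… → 1.83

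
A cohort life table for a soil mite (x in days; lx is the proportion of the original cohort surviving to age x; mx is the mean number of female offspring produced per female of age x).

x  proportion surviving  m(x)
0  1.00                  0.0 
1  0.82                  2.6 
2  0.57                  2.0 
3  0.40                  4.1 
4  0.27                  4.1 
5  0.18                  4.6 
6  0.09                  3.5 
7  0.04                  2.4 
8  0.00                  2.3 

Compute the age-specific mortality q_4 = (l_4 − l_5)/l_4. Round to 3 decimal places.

0.333

q_4 = (l_4 − l_5) / l_4 = (0.27 − 0.18) / 0.27
     = 0.09 / 0.27 = 0.333333… → 0.333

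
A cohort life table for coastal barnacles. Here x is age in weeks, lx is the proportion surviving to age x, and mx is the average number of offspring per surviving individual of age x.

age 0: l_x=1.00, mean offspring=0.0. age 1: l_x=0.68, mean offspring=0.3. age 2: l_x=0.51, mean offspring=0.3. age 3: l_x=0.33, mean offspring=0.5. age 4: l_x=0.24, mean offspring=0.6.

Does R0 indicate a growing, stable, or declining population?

declining

R0 = Σ lx·mx = 0 + 0.204 + 0.153 + 0.165 + 0.144 = 0.666
R0 < 1, so the population is declining.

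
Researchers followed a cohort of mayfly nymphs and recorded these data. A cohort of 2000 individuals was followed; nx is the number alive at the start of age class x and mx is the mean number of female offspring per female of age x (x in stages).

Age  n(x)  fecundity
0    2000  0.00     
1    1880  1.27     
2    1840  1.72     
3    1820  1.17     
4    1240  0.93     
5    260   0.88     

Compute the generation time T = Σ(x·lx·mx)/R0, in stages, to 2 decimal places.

lx = nx/n0 = nx/2000: 1, 0.94, 0.92, 0.91, 0.62, 0.13
lx·mx: 0, 1.1938, 1.5824, 1.0647, 0.5766, 0.1144 → R0 = 4.5319
x·lx·mx: 0, 1.1938, 3.1648, 3.1941, 2.3064, 0.572 → Σ = 10.4311
T = 10.4311 / 4.5319 = 2.301706… → 2.30

2.30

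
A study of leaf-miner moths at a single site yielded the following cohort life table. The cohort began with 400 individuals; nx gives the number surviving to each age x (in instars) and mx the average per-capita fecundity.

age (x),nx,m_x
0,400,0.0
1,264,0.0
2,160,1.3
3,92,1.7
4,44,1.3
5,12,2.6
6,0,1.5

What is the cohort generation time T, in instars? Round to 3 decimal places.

lx = nx/n0 = nx/400: 1, 0.66, 0.4, 0.23, 0.11, 0.03, 0
lx·mx: 0, 0, 0.52, 0.391, 0.143, 0.078, 0 → R0 = 1.132
x·lx·mx: 0, 0, 1.04, 1.173, 0.572, 0.39, 0 → Σ = 3.175
T = 3.175 / 1.132 = 2.80477… → 2.805

2.805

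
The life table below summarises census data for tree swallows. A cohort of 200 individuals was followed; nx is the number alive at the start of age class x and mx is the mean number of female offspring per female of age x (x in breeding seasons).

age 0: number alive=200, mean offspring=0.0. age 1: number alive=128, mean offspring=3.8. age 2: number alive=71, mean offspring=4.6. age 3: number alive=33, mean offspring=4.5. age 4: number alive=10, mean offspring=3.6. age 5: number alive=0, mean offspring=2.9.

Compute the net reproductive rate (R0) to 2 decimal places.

4.99

lx = nx/n0 = nx/200: 1, 0.64, 0.355, 0.165, 0.05, 0
lx·mx by age: 0, 2.432, 1.633, 0.7425, 0.18, 0
R0 = Σ lx·mx = 4.9875 → 4.99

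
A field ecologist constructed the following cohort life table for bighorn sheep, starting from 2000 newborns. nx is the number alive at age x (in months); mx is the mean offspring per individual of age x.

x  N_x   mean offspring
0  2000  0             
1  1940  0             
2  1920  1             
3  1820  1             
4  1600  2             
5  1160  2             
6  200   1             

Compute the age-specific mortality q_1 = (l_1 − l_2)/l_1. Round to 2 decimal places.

0.01

lx = nx/n0 = nx/2000: 1, 0.97, 0.96, 0.91, 0.8, 0.58, 0.1
q_1 = (l_1 − l_2) / l_1 = (0.97 − 0.96) / 0.97
     = 0.01 / 0.97 = 0.010309… → 0.01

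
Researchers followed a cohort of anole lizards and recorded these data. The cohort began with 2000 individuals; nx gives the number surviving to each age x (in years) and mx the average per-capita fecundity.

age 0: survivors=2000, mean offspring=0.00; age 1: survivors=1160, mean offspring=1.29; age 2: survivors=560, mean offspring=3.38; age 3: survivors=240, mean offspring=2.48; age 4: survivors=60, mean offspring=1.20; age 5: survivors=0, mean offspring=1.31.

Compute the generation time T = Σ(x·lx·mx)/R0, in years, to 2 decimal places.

1.81

lx = nx/n0 = nx/2000: 1, 0.58, 0.28, 0.12, 0.03, 0
lx·mx: 0, 0.7482, 0.9464, 0.2976, 0.036, 0 → R0 = 2.0282
x·lx·mx: 0, 0.7482, 1.8928, 0.8928, 0.144, 0 → Σ = 3.6778
T = 3.6778 / 2.0282 = 1.813332… → 1.81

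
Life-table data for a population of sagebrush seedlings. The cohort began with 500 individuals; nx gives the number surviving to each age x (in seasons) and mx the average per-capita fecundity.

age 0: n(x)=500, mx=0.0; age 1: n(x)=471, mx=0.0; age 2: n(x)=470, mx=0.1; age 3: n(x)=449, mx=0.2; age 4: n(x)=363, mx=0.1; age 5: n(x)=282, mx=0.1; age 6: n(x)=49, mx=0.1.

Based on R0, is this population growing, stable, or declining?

declining

lx = nx/n0 = nx/500: 1, 0.942, 0.94, 0.898, 0.726, 0.564, 0.098
R0 = Σ lx·mx = 0 + 0 + 0.094 + 0.1796 + 0.0726 + 0.0564 + 0.0098 = 0.4124
R0 < 1, so the population is declining.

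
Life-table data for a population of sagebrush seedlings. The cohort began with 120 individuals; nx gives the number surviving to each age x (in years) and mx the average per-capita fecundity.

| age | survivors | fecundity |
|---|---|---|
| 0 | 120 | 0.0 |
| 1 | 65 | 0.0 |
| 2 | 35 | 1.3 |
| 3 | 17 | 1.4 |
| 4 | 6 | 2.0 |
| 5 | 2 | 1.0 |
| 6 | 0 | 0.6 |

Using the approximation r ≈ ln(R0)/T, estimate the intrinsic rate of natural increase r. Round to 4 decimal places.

lx = nx/n0 = nx/120: 1, 0.54167…, 0.29167…, 0.14167…, 0.05, 0.01667…, 0
R0 = Σ lx·mx = 0 + 0 + 0.37917… + 0.19833… + 0.1 + 0.01667… + 0 = 0.694167…
Σ x·lx·mx = 1.836667…; T = 1.836667…/0.694167… = 2.64586…
r ≈ ln(R0)/T = ln(0.694167…)/2.64586… = -0.137968… → -0.1380

-0.1380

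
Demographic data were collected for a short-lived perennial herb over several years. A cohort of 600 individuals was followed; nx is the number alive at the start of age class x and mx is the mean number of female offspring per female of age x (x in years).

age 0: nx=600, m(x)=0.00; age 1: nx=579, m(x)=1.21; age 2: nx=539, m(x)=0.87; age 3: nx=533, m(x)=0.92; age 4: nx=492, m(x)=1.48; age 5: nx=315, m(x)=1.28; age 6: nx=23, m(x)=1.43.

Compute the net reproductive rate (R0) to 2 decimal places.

4.71

lx = nx/n0 = nx/600: 1, 0.965, 0.89833…, 0.88833…, 0.82, 0.525, 0.03833…
lx·mx by age: 0, 1.16765, 0.78155…, 0.817267…, 1.2136, 0.672, 0.054817…
R0 = Σ lx·mx = 4.706883… → 4.71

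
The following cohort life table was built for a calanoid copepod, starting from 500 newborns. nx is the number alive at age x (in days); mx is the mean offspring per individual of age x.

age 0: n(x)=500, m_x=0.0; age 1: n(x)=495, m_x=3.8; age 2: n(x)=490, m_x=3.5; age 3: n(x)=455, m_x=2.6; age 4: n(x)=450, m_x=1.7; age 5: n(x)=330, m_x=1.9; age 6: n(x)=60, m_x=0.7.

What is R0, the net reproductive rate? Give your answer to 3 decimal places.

12.426

lx = nx/n0 = nx/500: 1, 0.99, 0.98, 0.91, 0.9, 0.66, 0.12
lx·mx by age: 0, 3.762, 3.43, 2.366, 1.53, 1.254, 0.084
R0 = Σ lx·mx = 12.426 → 12.426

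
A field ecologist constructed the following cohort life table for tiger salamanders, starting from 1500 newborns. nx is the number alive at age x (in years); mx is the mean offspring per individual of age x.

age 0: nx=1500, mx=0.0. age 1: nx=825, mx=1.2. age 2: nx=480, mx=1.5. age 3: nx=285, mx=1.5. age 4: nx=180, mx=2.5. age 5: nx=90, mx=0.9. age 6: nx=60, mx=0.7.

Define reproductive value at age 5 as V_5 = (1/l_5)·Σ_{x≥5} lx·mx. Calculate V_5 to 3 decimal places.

1.367

lx = nx/n0 = nx/1500: 1, 0.55, 0.32, 0.19, 0.12, 0.06, 0.04
lx·mx for x ≥ 5: 0.054, 0.028 → sum = 0.082
V_5 = 0.082 / l_5 = 0.082 / 0.06 = 1.366667… → 1.367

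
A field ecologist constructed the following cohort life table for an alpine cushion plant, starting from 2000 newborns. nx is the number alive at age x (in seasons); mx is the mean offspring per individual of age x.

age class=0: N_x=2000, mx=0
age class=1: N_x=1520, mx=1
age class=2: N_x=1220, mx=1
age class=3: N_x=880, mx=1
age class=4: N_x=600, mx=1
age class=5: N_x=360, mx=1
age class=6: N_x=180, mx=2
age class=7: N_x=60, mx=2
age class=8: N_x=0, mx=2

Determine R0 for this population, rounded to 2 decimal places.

2.53

lx = nx/n0 = nx/2000: 1, 0.76, 0.61, 0.44, 0.3, 0.18, 0.09, 0.03, 0
lx·mx by age: 0, 0.76, 0.61, 0.44, 0.3, 0.18, 0.18, 0.06, 0
R0 = Σ lx·mx = 2.53 → 2.53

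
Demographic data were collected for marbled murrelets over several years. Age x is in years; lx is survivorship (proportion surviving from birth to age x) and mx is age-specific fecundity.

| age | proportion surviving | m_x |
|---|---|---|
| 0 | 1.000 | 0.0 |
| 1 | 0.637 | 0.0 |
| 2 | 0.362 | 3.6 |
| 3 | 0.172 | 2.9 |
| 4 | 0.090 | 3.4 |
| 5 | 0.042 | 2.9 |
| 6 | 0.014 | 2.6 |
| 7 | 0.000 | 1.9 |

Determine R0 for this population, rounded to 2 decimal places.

lx·mx by age: 0, 0, 1.3032, 0.4988, 0.306, 0.1218, 0.0364, 0
R0 = Σ lx·mx = 2.2662 → 2.27

2.27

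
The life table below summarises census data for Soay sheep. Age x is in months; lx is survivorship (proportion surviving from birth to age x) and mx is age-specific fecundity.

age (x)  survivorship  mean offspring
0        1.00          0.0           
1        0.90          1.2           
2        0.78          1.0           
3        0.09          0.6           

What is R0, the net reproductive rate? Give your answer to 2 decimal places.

lx·mx by age: 0, 1.08, 0.78, 0.054
R0 = Σ lx·mx = 1.914 → 1.91

1.91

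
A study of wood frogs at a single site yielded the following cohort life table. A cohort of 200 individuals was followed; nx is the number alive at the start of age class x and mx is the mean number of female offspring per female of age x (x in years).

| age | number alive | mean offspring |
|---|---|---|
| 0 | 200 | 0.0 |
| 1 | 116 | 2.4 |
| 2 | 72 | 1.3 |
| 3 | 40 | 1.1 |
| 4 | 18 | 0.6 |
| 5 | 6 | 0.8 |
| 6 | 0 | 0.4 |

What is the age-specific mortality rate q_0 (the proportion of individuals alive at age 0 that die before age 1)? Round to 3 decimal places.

0.420

lx = nx/n0 = nx/200: 1, 0.58, 0.36, 0.2, 0.09, 0.03, 0
q_0 = (l_0 − l_1) / l_0 = (1 − 0.58) / 1
     = 0.42 / 1 = 0.42 → 0.420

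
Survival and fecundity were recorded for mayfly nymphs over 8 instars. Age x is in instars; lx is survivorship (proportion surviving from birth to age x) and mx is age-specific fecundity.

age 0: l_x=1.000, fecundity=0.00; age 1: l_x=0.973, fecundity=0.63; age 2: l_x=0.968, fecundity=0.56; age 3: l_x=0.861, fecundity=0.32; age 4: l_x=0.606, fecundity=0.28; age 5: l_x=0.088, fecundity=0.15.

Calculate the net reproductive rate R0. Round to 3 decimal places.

lx·mx by age: 0, 0.61299, 0.54208, 0.27552, 0.16968, 0.0132
R0 = Σ lx·mx = 1.61347 → 1.613

1.613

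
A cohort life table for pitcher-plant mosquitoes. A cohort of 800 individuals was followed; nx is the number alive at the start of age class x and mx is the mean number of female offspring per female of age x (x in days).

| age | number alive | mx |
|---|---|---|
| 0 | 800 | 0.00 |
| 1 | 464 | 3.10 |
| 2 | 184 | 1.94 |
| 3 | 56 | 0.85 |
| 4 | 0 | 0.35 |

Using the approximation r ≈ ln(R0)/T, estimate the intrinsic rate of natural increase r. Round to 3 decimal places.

lx = nx/n0 = nx/800: 1, 0.58, 0.23, 0.07, 0
R0 = Σ lx·mx = 0 + 1.798 + 0.4462 + 0.0595 + 0 = 2.3037
Σ x·lx·mx = 2.8689; T = 2.8689/2.3037 = 1.24534…
r ≈ ln(R0)/T = ln(2.3037)/1.24534… = 0.67011… → 0.670

0.670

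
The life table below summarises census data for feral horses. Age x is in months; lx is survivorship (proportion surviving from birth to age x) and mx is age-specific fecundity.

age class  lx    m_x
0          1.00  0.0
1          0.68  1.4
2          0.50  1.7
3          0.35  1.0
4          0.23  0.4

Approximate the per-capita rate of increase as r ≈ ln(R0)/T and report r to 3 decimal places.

R0 = Σ lx·mx = 0 + 0.952 + 0.85 + 0.35 + 0.092 = 2.244
Σ x·lx·mx = 4.07; T = 4.07/2.244 = 1.81373…
r ≈ ln(R0)/T = ln(2.244)/1.81373… = 0.44564… → 0.446

0.446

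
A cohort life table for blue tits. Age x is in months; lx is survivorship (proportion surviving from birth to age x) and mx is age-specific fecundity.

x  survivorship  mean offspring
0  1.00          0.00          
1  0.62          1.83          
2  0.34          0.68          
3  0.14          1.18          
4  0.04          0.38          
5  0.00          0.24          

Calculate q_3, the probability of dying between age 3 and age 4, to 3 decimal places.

0.714

q_3 = (l_3 − l_4) / l_3 = (0.14 − 0.04) / 0.14
     = 0.1 / 0.14 = 0.714286… → 0.714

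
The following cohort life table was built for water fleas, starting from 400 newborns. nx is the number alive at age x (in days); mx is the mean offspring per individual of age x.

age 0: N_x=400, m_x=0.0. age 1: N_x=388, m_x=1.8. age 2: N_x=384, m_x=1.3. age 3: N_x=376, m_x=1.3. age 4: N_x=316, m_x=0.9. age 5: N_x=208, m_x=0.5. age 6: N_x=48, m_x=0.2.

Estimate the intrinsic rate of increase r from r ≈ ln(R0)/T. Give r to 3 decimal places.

0.705

lx = nx/n0 = nx/400: 1, 0.97, 0.96, 0.94, 0.79, 0.52, 0.12
R0 = Σ lx·mx = 0 + 1.746 + 1.248 + 1.222 + 0.711 + 0.26 + 0.024 = 5.211
Σ x·lx·mx = 12.196; T = 12.196/5.211 = 2.34043…
r ≈ ln(R0)/T = ln(5.211)/2.34043… = 0.70533… → 0.705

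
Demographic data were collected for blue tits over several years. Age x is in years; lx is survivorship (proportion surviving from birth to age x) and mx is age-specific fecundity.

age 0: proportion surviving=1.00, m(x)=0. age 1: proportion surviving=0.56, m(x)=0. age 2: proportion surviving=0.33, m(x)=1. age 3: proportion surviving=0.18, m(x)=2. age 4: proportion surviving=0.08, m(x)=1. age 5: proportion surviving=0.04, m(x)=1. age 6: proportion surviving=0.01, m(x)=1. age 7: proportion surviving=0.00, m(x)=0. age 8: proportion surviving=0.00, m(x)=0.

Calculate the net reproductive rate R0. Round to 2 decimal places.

lx·mx by age: 0, 0, 0.33, 0.36, 0.08, 0.04, 0.01, 0, 0
R0 = Σ lx·mx = 0.82 → 0.82

0.82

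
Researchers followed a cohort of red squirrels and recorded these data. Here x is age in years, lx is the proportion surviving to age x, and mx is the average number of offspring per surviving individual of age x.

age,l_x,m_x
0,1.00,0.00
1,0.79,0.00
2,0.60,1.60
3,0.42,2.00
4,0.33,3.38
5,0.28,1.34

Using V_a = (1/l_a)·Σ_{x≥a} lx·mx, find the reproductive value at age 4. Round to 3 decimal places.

lx·mx for x ≥ 4: 1.1154, 0.3752 → sum = 1.4906
V_4 = 1.4906 / l_4 = 1.4906 / 0.33 = 4.51697… → 4.517

4.517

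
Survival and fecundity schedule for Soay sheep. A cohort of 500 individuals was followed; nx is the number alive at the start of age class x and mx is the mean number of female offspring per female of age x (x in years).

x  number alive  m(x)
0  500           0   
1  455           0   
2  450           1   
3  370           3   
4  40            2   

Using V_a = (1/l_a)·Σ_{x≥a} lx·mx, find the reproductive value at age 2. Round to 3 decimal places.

3.644

lx = nx/n0 = nx/500: 1, 0.91, 0.9, 0.74, 0.08
lx·mx for x ≥ 2: 0.9, 2.22, 0.16 → sum = 3.28
V_2 = 3.28 / l_2 = 3.28 / 0.9 = 3.644444… → 3.644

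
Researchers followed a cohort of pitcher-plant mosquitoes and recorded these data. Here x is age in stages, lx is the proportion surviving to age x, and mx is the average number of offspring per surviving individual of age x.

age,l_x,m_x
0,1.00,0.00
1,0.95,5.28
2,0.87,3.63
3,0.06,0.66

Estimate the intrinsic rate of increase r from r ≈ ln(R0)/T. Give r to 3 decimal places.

R0 = Σ lx·mx = 0 + 5.016 + 3.1581 + 0.0396 = 8.2137
Σ x·lx·mx = 11.451; T = 11.451/8.2137 = 1.39413…
r ≈ ln(R0)/T = ln(8.2137)/1.39413… = 1.51047… → 1.510

1.510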